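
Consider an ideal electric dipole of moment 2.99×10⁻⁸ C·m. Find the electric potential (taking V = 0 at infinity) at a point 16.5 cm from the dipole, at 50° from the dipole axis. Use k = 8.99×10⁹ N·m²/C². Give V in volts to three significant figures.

V ≈ 6350 V

The dipole potential is V = kp cosθ / r².
V = (8.99×10⁹)(2.99×10⁻⁸)·cos50° / (0.165)² = 6346 V.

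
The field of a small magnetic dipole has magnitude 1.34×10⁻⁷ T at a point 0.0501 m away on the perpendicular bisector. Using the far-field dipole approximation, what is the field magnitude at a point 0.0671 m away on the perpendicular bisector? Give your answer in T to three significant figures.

Dipole fields scale as 1/r³ in the far field; the geometry is the same at both points.
B₂ = B₁ · (r₁/r₂)³ = 1.34×10⁻⁷ · (0.0501/0.0671)³.
(r₁/r₂)³ = (0.7466)³ = 0.4162.
B₂ ≈ 5.578×10⁻⁸ T.

B ≈ 5.58×10⁻⁸ T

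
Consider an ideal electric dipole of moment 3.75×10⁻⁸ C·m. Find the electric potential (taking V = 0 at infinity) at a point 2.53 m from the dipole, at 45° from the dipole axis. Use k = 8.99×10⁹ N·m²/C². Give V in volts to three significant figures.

The dipole potential is V = kp cosθ / r².
V = (8.99×10⁹)(3.75×10⁻⁸)·cos45° / (2.53)² = 37.24 V.

V ≈ 37.2 V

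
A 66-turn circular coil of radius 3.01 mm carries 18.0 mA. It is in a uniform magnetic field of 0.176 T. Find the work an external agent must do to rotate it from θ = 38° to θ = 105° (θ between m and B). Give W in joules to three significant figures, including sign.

m = NIA = NIπa² = 66·(0.0180)·π·(0.00301)² = 3.381×10⁻⁵ A·m².
W_ext = ΔU = −mB cosθ₂ + mB cosθ₁ = mB(cosθ₁ − cosθ₂).
W = (3.381×10⁻⁵)(0.176)·(cos38° − cos105°) = (5.951×10⁻⁶)·(+1.0468) = 6.229×10⁻⁶ J.

W ≈ 6.23×10⁻⁶ J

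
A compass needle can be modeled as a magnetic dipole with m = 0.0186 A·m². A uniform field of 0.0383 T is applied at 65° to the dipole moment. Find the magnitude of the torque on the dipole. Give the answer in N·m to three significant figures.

τ ≈ 6.46×10⁻⁴ N·m

Torque on a magnetic dipole: τ = mB sinθ.
τ = (0.0186)(0.0383)·sin65° = 6.456×10⁻⁴ N·m.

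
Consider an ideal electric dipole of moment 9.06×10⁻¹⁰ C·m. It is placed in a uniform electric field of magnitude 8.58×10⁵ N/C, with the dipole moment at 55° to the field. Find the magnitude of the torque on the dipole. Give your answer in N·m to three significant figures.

τ ≈ 6.37×10⁻⁴ N·m

Torque on an electric dipole: τ = pE sinθ.
τ = (9.06×10⁻¹⁰)(8.58×10⁵)·sin55° = 6.368×10⁻⁴ N·m.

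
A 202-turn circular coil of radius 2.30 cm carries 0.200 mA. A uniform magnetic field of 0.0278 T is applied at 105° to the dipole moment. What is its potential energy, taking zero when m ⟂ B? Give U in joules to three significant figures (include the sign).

U ≈ 4.83×10⁻⁷ J

m = NIA = NIπa² = 202·(2.00×10⁻⁴)·π·(0.0230)² = 6.714×10⁻⁵ A·m².
U = −m·B = −mB cosθ.
U = −(6.714×10⁻⁵)(0.0278)·cos105° = 4.831×10⁻⁷ J.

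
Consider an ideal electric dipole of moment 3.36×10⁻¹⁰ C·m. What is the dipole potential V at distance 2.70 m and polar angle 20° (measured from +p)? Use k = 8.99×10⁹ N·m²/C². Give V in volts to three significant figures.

The dipole potential is V = kp cosθ / r².
V = (8.99×10⁹)(3.36×10⁻¹⁰)·cos20° / (2.70)² = 0.3894 V.

V ≈ 0.389 V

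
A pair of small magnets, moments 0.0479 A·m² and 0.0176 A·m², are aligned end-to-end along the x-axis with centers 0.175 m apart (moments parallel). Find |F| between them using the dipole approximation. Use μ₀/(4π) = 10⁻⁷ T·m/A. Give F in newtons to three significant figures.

On-axis B of dipole 1: B = (μ₀/4π)·2m₁/r³. Force on dipole 2: F = m₂·dB/dr.
dB/dr = −(μ₀/4π)·6m₁/r⁴, so |F| = (μ₀/4π)·6m₁m₂/r⁴.
F = 6(10⁻⁷)(0.0479)(0.0176)/(0.175)⁴ = 5.393×10⁻⁷ N.

F ≈ 5.39×10⁻⁷ N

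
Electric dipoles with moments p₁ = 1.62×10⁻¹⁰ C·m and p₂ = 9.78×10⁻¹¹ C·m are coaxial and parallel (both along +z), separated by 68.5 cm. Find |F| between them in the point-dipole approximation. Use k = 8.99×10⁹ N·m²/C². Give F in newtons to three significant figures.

On-axis field of dipole 1 at distance r: E = 2kp₁/r³. Force on dipole 2 is F = p₂·dE/dr (gradient along axis).
dE/dr = −6kp₁/r⁴, so |F| = 6kp₁p₂/r⁴ (attractive for aligned moments).
F = 6(8.99×10⁹)(1.62×10⁻¹⁰)(9.78×10⁻¹¹)/(0.685)⁴ = 3.882×10⁻⁹ N.

F ≈ 3.88×10⁻⁹ N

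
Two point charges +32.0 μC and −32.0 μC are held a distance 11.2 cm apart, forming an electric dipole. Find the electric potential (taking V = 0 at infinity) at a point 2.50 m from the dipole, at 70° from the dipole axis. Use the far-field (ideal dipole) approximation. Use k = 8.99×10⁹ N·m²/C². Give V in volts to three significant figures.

Dipole moment p = qd = (3.20×10⁻⁵ C)(0.112 m) = 3.584×10⁻⁶ C·m.
The dipole potential is V = kp cosθ / r².
V = (8.99×10⁹)(3.584×10⁻⁶)·cos70° / (2.50)² = 1763 V.

V ≈ 1760 V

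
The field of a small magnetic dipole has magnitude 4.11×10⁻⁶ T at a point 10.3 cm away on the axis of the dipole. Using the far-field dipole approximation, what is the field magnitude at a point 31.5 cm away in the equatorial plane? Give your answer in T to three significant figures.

B ≈ 7.18×10⁻⁸ T

Dipole fields scale as 1/r³ in the far field.
The axial field is twice the equatorial field at the same r, so the geometry factor is 1/2.
B₂ = B₁ · (1/2) · (r₁/r₂)³ = 4.11×10⁻⁶ · 0.5 · (10.3/31.5)³.
(r₁/r₂)³ = (0.327)³ = 0.03496.
B₂ ≈ 7.184×10⁻⁸ T.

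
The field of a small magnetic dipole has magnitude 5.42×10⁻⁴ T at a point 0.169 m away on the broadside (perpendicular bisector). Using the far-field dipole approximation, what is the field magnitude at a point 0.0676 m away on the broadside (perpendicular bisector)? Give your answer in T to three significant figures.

B ≈ 0.00847 T

Dipole fields scale as 1/r³ in the far field; the geometry is the same at both points.
B₂ = B₁ · (r₁/r₂)³ = 5.42×10⁻⁴ · (0.169/0.0676)³.
(r₁/r₂)³ = (2.5)³ = 15.63.
B₂ ≈ 0.008469 T.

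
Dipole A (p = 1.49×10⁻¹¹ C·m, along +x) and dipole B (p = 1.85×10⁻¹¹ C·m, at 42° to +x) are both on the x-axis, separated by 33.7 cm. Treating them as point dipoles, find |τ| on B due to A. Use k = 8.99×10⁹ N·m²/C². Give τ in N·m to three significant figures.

τ ≈ 8.67×10⁻¹¹ N·m

The second dipole sits on the axis of the first, so the field there is axial: E₁ = 2kp₁/r³ along +x.
E₁ = 2(8.99×10⁹)(1.49×10⁻¹¹)/(0.337)³ = 7.000 N/C.
Torque on the second dipole: τ = p₂ E₁ sinθ.
τ = (1.85×10⁻¹¹)(7.000)·sin42° = 8.665×10⁻¹¹ N·m.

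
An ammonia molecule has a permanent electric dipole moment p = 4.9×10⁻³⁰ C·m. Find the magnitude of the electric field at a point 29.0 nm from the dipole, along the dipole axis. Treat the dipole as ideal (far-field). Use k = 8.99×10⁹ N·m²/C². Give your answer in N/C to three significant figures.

On the dipole axis E = 2kp/r³.
E = 2·(8.99×10⁹)(4.90×10⁻³⁰) / (2.90×10⁻⁸)³ = 3612 N/C.

E ≈ 3610 N/C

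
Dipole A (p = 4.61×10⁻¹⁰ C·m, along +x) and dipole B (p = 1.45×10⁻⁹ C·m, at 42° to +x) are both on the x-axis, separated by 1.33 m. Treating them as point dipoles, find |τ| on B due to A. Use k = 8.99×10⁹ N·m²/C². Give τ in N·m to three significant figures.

τ ≈ 3.42×10⁻⁹ N·m

The second dipole sits on the axis of the first, so the field there is axial: E₁ = 2kp₁/r³ along +x.
E₁ = 2(8.99×10⁹)(4.61×10⁻¹⁰)/(1.33)³ = 3.523 N/C.
Torque on the second dipole: τ = p₂ E₁ sinθ.
τ = (1.45×10⁻⁹)(3.523)·sin42° = 3.418×10⁻⁹ N·m.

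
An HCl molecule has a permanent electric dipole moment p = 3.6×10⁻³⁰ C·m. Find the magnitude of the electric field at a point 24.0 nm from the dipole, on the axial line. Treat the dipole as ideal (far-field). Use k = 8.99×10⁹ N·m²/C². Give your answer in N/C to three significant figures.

On the dipole axis E = 2kp/r³.
E = 2·(8.99×10⁹)(3.60×10⁻³⁰) / (2.40×10⁻⁸)³ = 4682 N/C.

E ≈ 4680 N/C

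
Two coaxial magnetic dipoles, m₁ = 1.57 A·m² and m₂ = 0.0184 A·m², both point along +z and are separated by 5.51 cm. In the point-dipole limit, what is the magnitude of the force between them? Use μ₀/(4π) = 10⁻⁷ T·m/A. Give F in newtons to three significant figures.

F ≈ 0.00188 N

On-axis B of dipole 1: B = (μ₀/4π)·2m₁/r³. Force on dipole 2: F = m₂·dB/dr.
dB/dr = −(μ₀/4π)·6m₁/r⁴, so |F| = (μ₀/4π)·6m₁m₂/r⁴.
F = 6(10⁻⁷)(1.57)(0.0184)/(0.0551)⁴ = 0.001880 N.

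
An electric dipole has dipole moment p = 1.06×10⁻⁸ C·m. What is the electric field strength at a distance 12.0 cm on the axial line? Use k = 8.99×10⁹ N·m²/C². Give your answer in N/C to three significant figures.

On the dipole axis E = 2kp/r³.
E = 2·(8.99×10⁹)(1.06×10⁻⁸) / (0.120)³ = 1.103×10⁵ N/C.

E ≈ 1.10×10⁵ N/C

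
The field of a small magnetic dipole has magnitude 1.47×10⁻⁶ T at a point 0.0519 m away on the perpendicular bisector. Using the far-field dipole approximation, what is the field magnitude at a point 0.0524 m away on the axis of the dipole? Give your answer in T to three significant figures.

B ≈ 2.86×10⁻⁶ T

Dipole fields scale as 1/r³ in the far field.
The axial field is twice the equatorial field at the same r, so the geometry factor is 2/1.
B₂ = B₁ · (2/1) · (r₁/r₂)³ = 1.47×10⁻⁶ · 2 · (0.0519/0.0524)³.
(r₁/r₂)³ = (0.9905)³ = 0.9716.
B₂ ≈ 2.857×10⁻⁶ T.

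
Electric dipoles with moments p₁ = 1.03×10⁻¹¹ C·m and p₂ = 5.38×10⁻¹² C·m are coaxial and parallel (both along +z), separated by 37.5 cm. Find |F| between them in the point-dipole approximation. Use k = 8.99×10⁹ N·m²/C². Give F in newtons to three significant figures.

On-axis field of dipole 1 at distance r: E = 2kp₁/r³. Force on dipole 2 is F = p₂·dE/dr (gradient along axis).
dE/dr = −6kp₁/r⁴, so |F| = 6kp₁p₂/r⁴ (attractive for aligned moments).
F = 6(8.99×10⁹)(1.03×10⁻¹¹)(5.38×10⁻¹²)/(0.375)⁴ = 1.511×10⁻¹⁰ N.

F ≈ 1.51×10⁻¹⁰ N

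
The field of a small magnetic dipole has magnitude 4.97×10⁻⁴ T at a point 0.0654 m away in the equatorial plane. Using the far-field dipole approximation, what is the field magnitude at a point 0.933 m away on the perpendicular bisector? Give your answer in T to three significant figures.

Dipole fields scale as 1/r³ in the far field; the geometry is the same at both points.
B₂ = B₁ · (r₁/r₂)³ = 4.97×10⁻⁴ · (0.0654/0.933)³.
(r₁/r₂)³ = (0.0701)³ = 0.0003444.
B₂ ≈ 1.712×10⁻⁷ T.

B ≈ 1.71×10⁻⁷ T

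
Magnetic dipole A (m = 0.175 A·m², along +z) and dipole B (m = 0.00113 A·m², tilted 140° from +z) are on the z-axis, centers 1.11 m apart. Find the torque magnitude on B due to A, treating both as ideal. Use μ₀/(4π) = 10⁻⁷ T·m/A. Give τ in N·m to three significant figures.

τ ≈ 1.86×10⁻¹¹ N·m

Dipole B is on the axis of dipole A, so B₁ there is axial: B₁ = (μ₀/4π)·2m₁/r³ along +z.
B₁ = 2(10⁻⁷)(0.175)/(1.11)³ = 2.559×10⁻⁸ T.
τ = m₂ B₁ sinθ.
τ = (0.00113)(2.559×10⁻⁸)·sin140° = 1.859×10⁻¹¹ N·m.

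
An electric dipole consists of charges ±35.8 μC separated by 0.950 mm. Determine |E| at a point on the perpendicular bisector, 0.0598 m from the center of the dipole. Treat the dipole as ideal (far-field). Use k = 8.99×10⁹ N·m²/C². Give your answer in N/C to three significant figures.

Dipole moment p = qd = (3.58×10⁻⁵ C)(9.50×10⁻⁴ m) = 3.401×10⁻⁸ C·m.
On the perpendicular bisector E = kp/r³ (half the axial value at the same distance).
E = (8.99×10⁹)(3.401×10⁻⁸) / (0.0598)³ = 1.430×10⁶ N/C.

E ≈ 1.43×10⁶ N/C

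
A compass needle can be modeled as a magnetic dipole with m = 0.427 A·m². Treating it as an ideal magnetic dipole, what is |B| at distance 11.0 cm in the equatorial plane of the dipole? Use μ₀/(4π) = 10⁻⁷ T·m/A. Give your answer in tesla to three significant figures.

B ≈ 3.21×10⁻⁵ T

In the equatorial plane B = (μ₀/4π)·m/r³ (half the axial value).
B = (10⁻⁷)·(0.427) / (0.110)³ = 3.208×10⁻⁵ T.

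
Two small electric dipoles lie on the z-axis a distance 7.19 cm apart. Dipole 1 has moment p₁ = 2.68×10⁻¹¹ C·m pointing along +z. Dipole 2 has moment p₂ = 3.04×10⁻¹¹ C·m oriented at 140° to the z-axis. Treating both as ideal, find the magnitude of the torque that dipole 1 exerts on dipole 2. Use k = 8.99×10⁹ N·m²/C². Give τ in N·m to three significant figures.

τ ≈ 2.53×10⁻⁸ N·m

The second dipole sits on the axis of the first, so the field there is axial: E₁ = 2kp₁/r³ along +z.
E₁ = 2(8.99×10⁹)(2.68×10⁻¹¹)/(0.0719)³ = 1296 N/C.
Torque on the second dipole: τ = p₂ E₁ sinθ.
τ = (3.04×10⁻¹¹)(1296)·sin140° = 2.533×10⁻⁸ N·m.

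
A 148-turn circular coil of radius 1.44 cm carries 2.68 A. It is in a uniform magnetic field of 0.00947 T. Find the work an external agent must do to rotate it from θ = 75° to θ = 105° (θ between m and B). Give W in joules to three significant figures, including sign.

m = NIA = NIπa² = 148·(2.68)·π·(0.0144)² = 0.2584 A·m².
W_ext = ΔU = −mB cosθ₂ + mB cosθ₁ = mB(cosθ₁ − cosθ₂).
W = (0.2584)(0.00947)·(cos75° − cos105°) = (0.002447)·(+0.5176) = 0.001267 J.

W ≈ 0.00127 J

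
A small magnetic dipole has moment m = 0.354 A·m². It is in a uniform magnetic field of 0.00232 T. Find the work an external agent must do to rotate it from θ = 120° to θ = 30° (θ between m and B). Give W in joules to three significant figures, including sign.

W_ext = ΔU = −mB cosθ₂ + mB cosθ₁ = mB(cosθ₁ − cosθ₂).
W = (0.354)(0.00232)·(cos120° − cos30°) = (8.213×10⁻⁴)·(-1.3660) = -0.001122 J.

W ≈ -0.00112 J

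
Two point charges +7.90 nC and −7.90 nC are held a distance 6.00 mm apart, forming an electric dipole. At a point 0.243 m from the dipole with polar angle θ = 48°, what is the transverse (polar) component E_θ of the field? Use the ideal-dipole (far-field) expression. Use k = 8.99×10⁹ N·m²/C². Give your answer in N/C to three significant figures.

E_θ ≈ 22.1 N/C

Dipole moment p = qd = (7.90×10⁻⁹ C)(0.00600 m) = 4.74×10⁻¹¹ C·m.
For a dipole, E_θ = (kp sinθ)/r³.
kp/r³ = (8.99×10⁹)(4.74×10⁻¹¹)/(0.243)³ = 29.70 N/C.
E_θ = 29.70·sin48° = 22.07 N/C.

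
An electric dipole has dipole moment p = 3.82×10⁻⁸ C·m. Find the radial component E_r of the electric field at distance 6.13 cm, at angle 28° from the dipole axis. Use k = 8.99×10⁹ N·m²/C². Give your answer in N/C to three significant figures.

For a dipole, E_r = (2kp cosθ)/r³.
kp/r³ = (8.99×10⁹)(3.82×10⁻⁸)/(0.0613)³ = 1.491×10⁶ N/C.
E_r = 2·1.491×10⁶·cos28° = 2.633×10⁶ N/C.

E_r ≈ 2.63×10⁶ N/C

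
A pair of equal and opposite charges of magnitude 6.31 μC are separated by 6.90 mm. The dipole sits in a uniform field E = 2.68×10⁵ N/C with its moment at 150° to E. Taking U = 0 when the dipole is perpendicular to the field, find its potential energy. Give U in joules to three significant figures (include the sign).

U ≈ 0.0101 J

Dipole moment p = qd = (6.31×10⁻⁶ C)(0.00690 m) = 4.354×10⁻⁸ C·m.
U = −p·E = −pE cosθ.
U = −(4.354×10⁻⁸)(2.68×10⁵)·cos150° = 0.01011 J.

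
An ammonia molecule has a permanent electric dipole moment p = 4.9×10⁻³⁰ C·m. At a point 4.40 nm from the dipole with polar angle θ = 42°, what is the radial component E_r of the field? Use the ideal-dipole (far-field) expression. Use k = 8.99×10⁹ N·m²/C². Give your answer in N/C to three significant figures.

E_r ≈ 7.69×10⁵ N/C

For a dipole, E_r = (2kp cosθ)/r³.
kp/r³ = (8.99×10⁹)(4.90×10⁻³⁰)/(4.40×10⁻⁹)³ = 5.171×10⁵ N/C.
E_r = 2·5.171×10⁵·cos42° = 7.686×10⁵ N/C.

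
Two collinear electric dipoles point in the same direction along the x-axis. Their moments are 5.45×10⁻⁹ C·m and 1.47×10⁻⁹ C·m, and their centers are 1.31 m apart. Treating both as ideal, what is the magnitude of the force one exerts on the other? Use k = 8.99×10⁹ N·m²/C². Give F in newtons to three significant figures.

F ≈ 1.47×10⁻⁷ N

On-axis field of dipole 1 at distance r: E = 2kp₁/r³. Force on dipole 2 is F = p₂·dE/dr (gradient along axis).
dE/dr = −6kp₁/r⁴, so |F| = 6kp₁p₂/r⁴ (attractive for aligned moments).
F = 6(8.99×10⁹)(5.45×10⁻⁹)(1.47×10⁻⁹)/(1.31)⁴ = 1.467×10⁻⁷ N.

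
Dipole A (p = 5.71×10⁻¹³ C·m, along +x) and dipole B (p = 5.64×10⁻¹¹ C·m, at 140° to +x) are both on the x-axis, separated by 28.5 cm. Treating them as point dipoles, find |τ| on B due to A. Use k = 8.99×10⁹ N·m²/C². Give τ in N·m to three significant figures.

The second dipole sits on the axis of the first, so the field there is axial: E₁ = 2kp₁/r³ along +x.
E₁ = 2(8.99×10⁹)(5.71×10⁻¹³)/(0.285)³ = 0.4435 N/C.
Torque on the second dipole: τ = p₂ E₁ sinθ.
τ = (5.64×10⁻¹¹)(0.4435)·sin140° = 1.608×10⁻¹¹ N·m.

τ ≈ 1.61×10⁻¹¹ N·m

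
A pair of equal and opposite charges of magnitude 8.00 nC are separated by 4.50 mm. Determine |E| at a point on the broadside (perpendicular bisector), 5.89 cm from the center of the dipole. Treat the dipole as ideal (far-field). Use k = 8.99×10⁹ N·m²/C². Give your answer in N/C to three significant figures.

E ≈ 1580 N/C

Dipole moment p = qd = (8.00×10⁻⁹ C)(0.00450 m) = 3.60×10⁻¹¹ C·m.
In the equatorial plane E = kp/r³.
E = (8.99×10⁹)(3.60×10⁻¹¹) / (0.0589)³ = 1584 N/C.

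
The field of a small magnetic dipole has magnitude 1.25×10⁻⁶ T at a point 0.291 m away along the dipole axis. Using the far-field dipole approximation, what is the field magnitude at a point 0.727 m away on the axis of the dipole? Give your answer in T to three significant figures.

B ≈ 8.02×10⁻⁸ T

Dipole fields scale as 1/r³ in the far field; the geometry is the same at both points.
B₂ = B₁ · (r₁/r₂)³ = 1.25×10⁻⁶ · (0.291/0.727)³.
(r₁/r₂)³ = (0.4003)³ = 0.06413.
B₂ ≈ 8.017×10⁻⁸ T.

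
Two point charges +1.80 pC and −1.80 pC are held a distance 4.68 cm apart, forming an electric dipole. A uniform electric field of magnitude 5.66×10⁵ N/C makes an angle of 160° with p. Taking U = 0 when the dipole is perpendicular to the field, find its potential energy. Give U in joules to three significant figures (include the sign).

U ≈ 4.48×10⁻⁸ J

Dipole moment p = qd = (1.80×10⁻¹² C)(0.0468 m) = 8.424×10⁻¹⁴ C·m.
U = −p·E = −pE cosθ.
U = −(8.424×10⁻¹⁴)(5.66×10⁵)·cos160° = 4.480×10⁻⁸ J.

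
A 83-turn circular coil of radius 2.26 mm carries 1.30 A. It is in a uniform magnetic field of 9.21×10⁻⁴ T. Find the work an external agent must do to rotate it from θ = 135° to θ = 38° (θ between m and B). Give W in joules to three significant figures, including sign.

m = NIA = NIπa² = 83·(1.30)·π·(0.00226)² = 0.001731 A·m².
W_ext = ΔU = −mB cosθ₂ + mB cosθ₁ = mB(cosθ₁ − cosθ₂).
W = (0.001731)(9.21×10⁻⁴)·(cos135° − cos38°) = (1.594×10⁻⁶)·(-1.4951) = -2.384×10⁻⁶ J.

W ≈ -2.38×10⁻⁶ J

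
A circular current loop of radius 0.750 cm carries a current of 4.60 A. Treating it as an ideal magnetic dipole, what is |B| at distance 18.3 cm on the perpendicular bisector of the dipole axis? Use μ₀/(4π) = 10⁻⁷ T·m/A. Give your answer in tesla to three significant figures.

Magnetic moment m = IA = Iπa² = (4.60)·π·(0.00750)² = 8.129×10⁻⁴ A·m².
In the equatorial plane B = (μ₀/4π)·m/r³ (half the axial value).
B = (10⁻⁷)·(8.129×10⁻⁴) / (0.183)³ = 1.326×10⁻⁸ T.

B ≈ 1.33×10⁻⁸ T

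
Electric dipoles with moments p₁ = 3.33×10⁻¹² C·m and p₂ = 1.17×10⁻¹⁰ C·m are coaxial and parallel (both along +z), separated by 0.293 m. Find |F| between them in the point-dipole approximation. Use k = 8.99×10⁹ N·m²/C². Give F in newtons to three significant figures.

F ≈ 2.85×10⁻⁹ N

On-axis field of dipole 1 at distance r: E = 2kp₁/r³. Force on dipole 2 is F = p₂·dE/dr (gradient along axis).
dE/dr = −6kp₁/r⁴, so |F| = 6kp₁p₂/r⁴ (attractive for aligned moments).
F = 6(8.99×10⁹)(3.33×10⁻¹²)(1.17×10⁻¹⁰)/(0.293)⁴ = 2.851×10⁻⁹ N.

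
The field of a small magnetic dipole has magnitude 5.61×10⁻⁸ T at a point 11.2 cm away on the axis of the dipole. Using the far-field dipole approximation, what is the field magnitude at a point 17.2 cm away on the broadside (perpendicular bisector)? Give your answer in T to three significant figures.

Dipole fields scale as 1/r³ in the far field.
The axial field is twice the equatorial field at the same r, so the geometry factor is 1/2.
B₂ = B₁ · (1/2) · (r₁/r₂)³ = 5.61×10⁻⁸ · 0.5 · (11.2/17.2)³.
(r₁/r₂)³ = (0.6512)³ = 0.2761.
B₂ ≈ 7.745×10⁻⁹ T.

B ≈ 7.74×10⁻⁹ T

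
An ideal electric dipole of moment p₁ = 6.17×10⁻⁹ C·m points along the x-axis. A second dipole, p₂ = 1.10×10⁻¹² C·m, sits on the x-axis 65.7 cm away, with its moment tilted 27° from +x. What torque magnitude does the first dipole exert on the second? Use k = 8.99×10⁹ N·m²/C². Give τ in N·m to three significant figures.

The second dipole sits on the axis of the first, so the field there is axial: E₁ = 2kp₁/r³ along +x.
E₁ = 2(8.99×10⁹)(6.17×10⁻⁹)/(0.657)³ = 391.2 N/C.
Torque on the second dipole: τ = p₂ E₁ sinθ.
τ = (1.10×10⁻¹²)(391.2)·sin27° = 1.954×10⁻¹⁰ N·m.

τ ≈ 1.95×10⁻¹⁰ N·m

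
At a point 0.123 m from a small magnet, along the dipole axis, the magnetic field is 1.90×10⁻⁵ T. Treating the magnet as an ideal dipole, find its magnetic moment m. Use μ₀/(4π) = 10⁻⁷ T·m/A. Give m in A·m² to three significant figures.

On axis B = (μ₀/4π)·2m/r³, so m = Br³·4π/(μ₀·2).
m = (1.90×10⁻⁵)·(0.123)³ / (2·10⁻⁷) = 0.1768 A·m².

m ≈ 0.177 A·m²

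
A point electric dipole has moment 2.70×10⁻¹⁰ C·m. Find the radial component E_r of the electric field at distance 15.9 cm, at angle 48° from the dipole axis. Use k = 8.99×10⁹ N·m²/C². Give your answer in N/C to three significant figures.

E_r ≈ 808 N/C

For a dipole, E_r = (2kp cosθ)/r³.
kp/r³ = (8.99×10⁹)(2.70×10⁻¹⁰)/(0.159)³ = 603.9 N/C.
E_r = 2·603.9·cos48° = 808.1 N/C.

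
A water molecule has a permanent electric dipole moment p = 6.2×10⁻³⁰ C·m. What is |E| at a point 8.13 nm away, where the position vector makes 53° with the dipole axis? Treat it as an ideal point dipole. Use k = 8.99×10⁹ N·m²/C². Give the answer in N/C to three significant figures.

E ≈ 1.50×10⁵ N/C

At angle θ the dipole field magnitude is E = (kp/r³)·√(1 + 3cos²θ).
kp/r³ = (8.99×10⁹)(6.20×10⁻³⁰) / (8.13×10⁻⁹)³ = 1.037×10⁵ N/C.
√(1 + 3cos²53°) = √(1 + 3·0.3622) = √2.0865 ≈ 1.4445.
E ≈ 1.037×10⁵ × 1.444 = 1.498×10⁵ N/C.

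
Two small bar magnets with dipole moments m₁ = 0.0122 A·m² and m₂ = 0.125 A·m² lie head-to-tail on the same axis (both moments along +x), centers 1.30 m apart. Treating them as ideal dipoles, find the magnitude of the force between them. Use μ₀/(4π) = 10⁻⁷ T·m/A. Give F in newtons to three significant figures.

F ≈ 3.20×10⁻¹⁰ N

On-axis B of dipole 1: B = (μ₀/4π)·2m₁/r³. Force on dipole 2: F = m₂·dB/dr.
dB/dr = −(μ₀/4π)·6m₁/r⁴, so |F| = (μ₀/4π)·6m₁m₂/r⁴.
F = 6(10⁻⁷)(0.0122)(0.125)/(1.30)⁴ = 3.204×10⁻¹⁰ N.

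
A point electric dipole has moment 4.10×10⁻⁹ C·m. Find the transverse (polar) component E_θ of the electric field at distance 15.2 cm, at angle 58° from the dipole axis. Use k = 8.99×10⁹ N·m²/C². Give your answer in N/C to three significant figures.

For a dipole, E_θ = (kp sinθ)/r³.
kp/r³ = (8.99×10⁹)(4.10×10⁻⁹)/(0.152)³ = 1.050×10⁴ N/C.
E_θ = 1.050×10⁴·sin58° = 8901 N/C.

E_θ ≈ 8900 N/C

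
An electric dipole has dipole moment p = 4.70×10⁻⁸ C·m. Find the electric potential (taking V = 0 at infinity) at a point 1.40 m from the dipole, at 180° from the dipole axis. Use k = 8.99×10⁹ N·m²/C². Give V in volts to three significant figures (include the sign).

V ≈ -216 V

The dipole potential is V = kp cosθ / r².
V = (8.99×10⁹)(4.70×10⁻⁸)·cos180° / (1.40)² = -215.6 V.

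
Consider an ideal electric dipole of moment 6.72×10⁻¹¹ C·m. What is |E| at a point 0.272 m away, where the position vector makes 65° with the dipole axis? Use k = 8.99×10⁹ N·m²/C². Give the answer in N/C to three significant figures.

At angle θ the dipole field magnitude is E = (kp/r³)·√(1 + 3cos²θ).
kp/r³ = (8.99×10⁹)(6.72×10⁻¹¹) / (0.272)³ = 30.02 N/C.
√(1 + 3cos²65°) = √(1 + 3·0.1786) = √1.5358 ≈ 1.2393.
E ≈ 30.02 × 1.239 = 37.20 N/C.

E ≈ 37.2 N/C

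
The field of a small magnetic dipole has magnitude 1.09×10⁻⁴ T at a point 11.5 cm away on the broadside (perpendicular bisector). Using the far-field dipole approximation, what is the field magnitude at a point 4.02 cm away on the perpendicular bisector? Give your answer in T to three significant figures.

Dipole fields scale as 1/r³ in the far field; the geometry is the same at both points.
B₂ = B₁ · (r₁/r₂)³ = 1.09×10⁻⁴ · (11.5/4.02)³.
(r₁/r₂)³ = (2.861)³ = 23.41.
B₂ ≈ 0.002552 T.

B ≈ 0.00255 T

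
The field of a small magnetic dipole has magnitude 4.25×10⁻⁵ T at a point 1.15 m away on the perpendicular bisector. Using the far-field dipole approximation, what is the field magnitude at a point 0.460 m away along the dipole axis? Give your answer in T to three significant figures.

B ≈ 0.00133 T

Dipole fields scale as 1/r³ in the far field.
The axial field is twice the equatorial field at the same r, so the geometry factor is 2/1.
B₂ = B₁ · (2/1) · (r₁/r₂)³ = 4.25×10⁻⁵ · 2 · (1.15/0.460)³.
(r₁/r₂)³ = (2.5)³ = 15.62.
B₂ ≈ 0.001328 T.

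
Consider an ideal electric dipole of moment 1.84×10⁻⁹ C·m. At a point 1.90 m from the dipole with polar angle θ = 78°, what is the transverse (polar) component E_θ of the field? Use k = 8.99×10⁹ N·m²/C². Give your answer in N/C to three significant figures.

For a dipole, E_θ = (kp sinθ)/r³.
kp/r³ = (8.99×10⁹)(1.84×10⁻⁹)/(1.90)³ = 2.412 N/C.
E_θ = 2.412·sin78° = 2.359 N/C.

E_θ ≈ 2.36 N/C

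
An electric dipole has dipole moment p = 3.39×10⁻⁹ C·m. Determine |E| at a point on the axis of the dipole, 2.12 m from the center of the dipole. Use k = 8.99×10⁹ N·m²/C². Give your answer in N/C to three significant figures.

On the dipole axis E = 2kp/r³.
E = 2·(8.99×10⁹)(3.39×10⁻⁹) / (2.12)³ = 6.397 N/C.

E ≈ 6.40 N/C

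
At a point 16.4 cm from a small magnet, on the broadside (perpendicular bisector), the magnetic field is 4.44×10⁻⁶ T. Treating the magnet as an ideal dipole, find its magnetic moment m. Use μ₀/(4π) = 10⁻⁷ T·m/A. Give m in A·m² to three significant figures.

In the equatorial plane B = (μ₀/4π)·m/r³, so m = Br³·4π/(μ₀).
m = (4.44×10⁻⁶)·(0.164)³ / (10⁻⁷) = 0.1958 A·m².

m ≈ 0.196 A·m²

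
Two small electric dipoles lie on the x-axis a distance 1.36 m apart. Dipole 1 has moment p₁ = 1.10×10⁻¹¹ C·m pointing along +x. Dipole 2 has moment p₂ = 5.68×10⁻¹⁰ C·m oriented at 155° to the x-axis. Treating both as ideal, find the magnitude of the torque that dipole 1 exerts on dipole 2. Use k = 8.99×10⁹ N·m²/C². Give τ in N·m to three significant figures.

The second dipole sits on the axis of the first, so the field there is axial: E₁ = 2kp₁/r³ along +x.
E₁ = 2(8.99×10⁹)(1.10×10⁻¹¹)/(1.36)³ = 0.07863 N/C.
Torque on the second dipole: τ = p₂ E₁ sinθ.
τ = (5.68×10⁻¹⁰)(0.07863)·sin155° = 1.887×10⁻¹¹ N·m.

τ ≈ 1.89×10⁻¹¹ N·m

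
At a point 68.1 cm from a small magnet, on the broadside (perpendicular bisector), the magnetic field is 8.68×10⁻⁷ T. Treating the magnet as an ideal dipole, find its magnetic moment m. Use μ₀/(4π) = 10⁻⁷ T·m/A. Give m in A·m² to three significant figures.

m ≈ 2.74 A·m²

In the equatorial plane B = (μ₀/4π)·m/r³, so m = Br³·4π/(μ₀).
m = (8.68×10⁻⁷)·(0.681)³ / (10⁻⁷) = 2.741 A·m².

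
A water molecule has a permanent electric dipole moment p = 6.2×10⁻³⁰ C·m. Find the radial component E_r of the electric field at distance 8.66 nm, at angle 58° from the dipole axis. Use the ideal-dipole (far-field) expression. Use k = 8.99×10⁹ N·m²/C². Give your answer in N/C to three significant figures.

For a dipole, E_r = (2kp cosθ)/r³.
kp/r³ = (8.99×10⁹)(6.20×10⁻³⁰)/(8.66×10⁻⁹)³ = 8.582×10⁴ N/C.
E_r = 2·8.582×10⁴·cos58° = 9.096×10⁴ N/C.

E_r ≈ 9.10×10⁴ N/C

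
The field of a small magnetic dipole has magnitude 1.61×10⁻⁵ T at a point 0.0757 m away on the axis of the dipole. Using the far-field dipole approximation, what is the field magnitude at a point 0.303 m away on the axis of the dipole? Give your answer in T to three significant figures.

B ≈ 2.51×10⁻⁷ T

Dipole fields scale as 1/r³ in the far field; the geometry is the same at both points.
B₂ = B₁ · (r₁/r₂)³ = 1.61×10⁻⁵ · (0.0757/0.303)³.
(r₁/r₂)³ = (0.2498)³ = 0.01559.
B₂ ≈ 2.511×10⁻⁷ T.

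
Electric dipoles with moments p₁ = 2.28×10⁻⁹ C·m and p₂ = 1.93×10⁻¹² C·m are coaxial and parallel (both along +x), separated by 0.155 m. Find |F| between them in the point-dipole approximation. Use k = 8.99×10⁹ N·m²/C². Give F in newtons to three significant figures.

On-axis field of dipole 1 at distance r: E = 2kp₁/r³. Force on dipole 2 is F = p₂·dE/dr (gradient along axis).
dE/dr = −6kp₁/r⁴, so |F| = 6kp₁p₂/r⁴ (attractive for aligned moments).
F = 6(8.99×10⁹)(2.28×10⁻⁹)(1.93×10⁻¹²)/(0.155)⁴ = 4.112×10⁻⁷ N.

F ≈ 4.11×10⁻⁷ N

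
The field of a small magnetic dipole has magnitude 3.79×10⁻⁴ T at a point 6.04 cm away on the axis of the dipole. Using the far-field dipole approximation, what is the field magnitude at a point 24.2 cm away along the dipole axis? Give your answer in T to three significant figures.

B ≈ 5.89×10⁻⁶ T

Dipole fields scale as 1/r³ in the far field; the geometry is the same at both points.
B₂ = B₁ · (r₁/r₂)³ = 3.79×10⁻⁴ · (6.04/24.2)³.
(r₁/r₂)³ = (0.2496)³ = 0.01555.
B₂ ≈ 5.893×10⁻⁶ T.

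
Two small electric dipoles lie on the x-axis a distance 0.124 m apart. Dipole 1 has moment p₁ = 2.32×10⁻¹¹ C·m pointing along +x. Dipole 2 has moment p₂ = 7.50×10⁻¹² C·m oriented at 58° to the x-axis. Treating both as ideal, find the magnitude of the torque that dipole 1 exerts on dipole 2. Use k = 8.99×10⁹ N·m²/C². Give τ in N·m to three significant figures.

The second dipole sits on the axis of the first, so the field there is axial: E₁ = 2kp₁/r³ along +x.
E₁ = 2(8.99×10⁹)(2.32×10⁻¹¹)/(0.124)³ = 218.8 N/C.
Torque on the second dipole: τ = p₂ E₁ sinθ.
τ = (7.50×10⁻¹²)(218.8)·sin58° = 1.392×10⁻⁹ N·m.

τ ≈ 1.39×10⁻⁹ N·m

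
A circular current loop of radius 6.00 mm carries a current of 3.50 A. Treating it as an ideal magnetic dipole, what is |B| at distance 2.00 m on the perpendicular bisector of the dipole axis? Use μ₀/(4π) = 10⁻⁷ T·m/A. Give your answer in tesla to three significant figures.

Magnetic moment m = IA = Iπa² = (3.50)·π·(0.00600)² = 3.958×10⁻⁴ A·m².
In the equatorial plane B = (μ₀/4π)·m/r³ (half the axial value).
B = (10⁻⁷)·(3.958×10⁻⁴) / (2.00)³ = 4.948×10⁻¹² T.

B ≈ 4.95×10⁻¹² T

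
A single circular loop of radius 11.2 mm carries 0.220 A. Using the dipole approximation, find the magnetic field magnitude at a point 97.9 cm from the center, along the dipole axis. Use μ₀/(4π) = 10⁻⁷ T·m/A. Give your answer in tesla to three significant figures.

Magnetic moment m = IA = Iπa² = (0.220)·π·(0.0112)² = 8.67×10⁻⁵ A·m².
On axis B = (μ₀/4π)·2m/r³.
B = 2·(10⁻⁷)·(8.67×10⁻⁵) / (0.979)³ = 1.848×10⁻¹¹ T.

B ≈ 1.85×10⁻¹¹ T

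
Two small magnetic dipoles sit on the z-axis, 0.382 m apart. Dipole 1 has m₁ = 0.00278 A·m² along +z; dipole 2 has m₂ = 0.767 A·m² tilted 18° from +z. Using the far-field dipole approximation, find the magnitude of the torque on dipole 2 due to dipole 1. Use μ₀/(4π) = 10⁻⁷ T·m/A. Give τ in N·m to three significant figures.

τ ≈ 2.36×10⁻⁹ N·m

Dipole B is on the axis of dipole A, so B₁ there is axial: B₁ = (μ₀/4π)·2m₁/r³ along +z.
B₁ = 2(10⁻⁷)(0.00278)/(0.382)³ = 9.974×10⁻⁹ T.
τ = m₂ B₁ sinθ.
τ = (0.767)(9.974×10⁻⁹)·sin18° = 2.364×10⁻⁹ N·m.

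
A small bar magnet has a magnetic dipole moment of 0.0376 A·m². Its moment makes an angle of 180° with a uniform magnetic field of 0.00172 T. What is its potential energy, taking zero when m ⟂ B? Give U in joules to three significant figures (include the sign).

U = −m·B = −mB cosθ.
U = −(0.0376)(0.00172)·cos180° = 6.467×10⁻⁵ J.

U ≈ 6.47×10⁻⁵ J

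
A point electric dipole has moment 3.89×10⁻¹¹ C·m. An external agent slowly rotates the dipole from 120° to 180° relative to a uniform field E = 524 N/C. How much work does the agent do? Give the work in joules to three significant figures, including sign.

W ≈ 1.02×10⁻⁸ J

W_ext = ΔU = U(θ₂) − U(θ₁) = −pE cosθ₂ − (−pE cosθ₁) = pE(cosθ₁ − cosθ₂).
W = (3.89×10⁻¹¹)(524)·(cos120° − cos180°) = (2.038×10⁻⁸)·(+0.5000) = 1.019×10⁻⁸ J.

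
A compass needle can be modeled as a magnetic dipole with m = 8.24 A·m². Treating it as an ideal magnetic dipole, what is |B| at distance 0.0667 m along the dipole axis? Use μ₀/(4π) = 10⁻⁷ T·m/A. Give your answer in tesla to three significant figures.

On axis B = (μ₀/4π)·2m/r³.
B = 2·(10⁻⁷)·(8.24) / (0.0667)³ = 0.005554 T.

B ≈ 0.00555 T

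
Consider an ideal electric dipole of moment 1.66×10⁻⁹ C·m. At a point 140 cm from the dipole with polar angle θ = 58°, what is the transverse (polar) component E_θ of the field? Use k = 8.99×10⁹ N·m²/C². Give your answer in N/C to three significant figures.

For a dipole, E_θ = (kp sinθ)/r³.
kp/r³ = (8.99×10⁹)(1.66×10⁻⁹)/(1.40)³ = 5.439 N/C.
E_θ = 5.439·sin58° = 4.612 N/C.

E_θ ≈ 4.61 N/C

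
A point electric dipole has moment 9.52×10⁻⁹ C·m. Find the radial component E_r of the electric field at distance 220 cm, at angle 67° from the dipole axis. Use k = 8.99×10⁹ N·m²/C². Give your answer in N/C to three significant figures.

For a dipole, E_r = (2kp cosθ)/r³.
kp/r³ = (8.99×10⁹)(9.52×10⁻⁹)/(2.20)³ = 8.038 N/C.
E_r = 2·8.038·cos67° = 6.281 N/C.

E_r ≈ 6.28 N/C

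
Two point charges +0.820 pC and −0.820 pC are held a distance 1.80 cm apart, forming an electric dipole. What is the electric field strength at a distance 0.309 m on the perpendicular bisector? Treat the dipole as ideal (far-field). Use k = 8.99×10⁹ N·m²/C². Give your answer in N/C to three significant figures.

Dipole moment p = qd = (8.20×10⁻¹³ C)(0.0180 m) = 1.476×10⁻¹⁴ C·m.
In the equatorial plane E = kp/r³.
E = (8.99×10⁹)(1.476×10⁻¹⁴) / (0.309)³ = 0.004497 N/C.

E ≈ 0.00450 N/C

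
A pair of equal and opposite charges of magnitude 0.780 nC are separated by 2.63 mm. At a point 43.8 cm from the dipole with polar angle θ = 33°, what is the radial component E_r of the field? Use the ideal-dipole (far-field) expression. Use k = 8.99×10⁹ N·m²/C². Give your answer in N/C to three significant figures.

Dipole moment p = qd = (7.80×10⁻¹⁰ C)(0.00263 m) = 2.051×10⁻¹² C·m.
For a dipole, E_r = (2kp cosθ)/r³.
kp/r³ = (8.99×10⁹)(2.051×10⁻¹²)/(0.438)³ = 0.2194 N/C.
E_r = 2·0.2194·cos33° = 0.3681 N/C.

E_r ≈ 0.368 N/C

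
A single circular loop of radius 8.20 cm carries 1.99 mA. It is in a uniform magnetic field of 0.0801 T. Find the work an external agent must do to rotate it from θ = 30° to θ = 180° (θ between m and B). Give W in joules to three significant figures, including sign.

Magnetic moment m = IA = Iπa² = (0.00199)·π·(0.0820)² = 4.204×10⁻⁵ A·m².
W_ext = ΔU = −mB cosθ₂ + mB cosθ₁ = mB(cosθ₁ − cosθ₂).
W = (4.204×10⁻⁵)(0.0801)·(cos30° − cos180°) = (3.367×10⁻⁶)·(+1.8660) = 6.284×10⁻⁶ J.

W ≈ 6.28×10⁻⁶ J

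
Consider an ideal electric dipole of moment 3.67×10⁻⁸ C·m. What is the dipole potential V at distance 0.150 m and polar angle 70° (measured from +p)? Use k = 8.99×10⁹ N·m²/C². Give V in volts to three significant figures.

V ≈ 5020 V

The dipole potential is V = kp cosθ / r².
V = (8.99×10⁹)(3.67×10⁻⁸)·cos70° / (0.150)² = 5015 V.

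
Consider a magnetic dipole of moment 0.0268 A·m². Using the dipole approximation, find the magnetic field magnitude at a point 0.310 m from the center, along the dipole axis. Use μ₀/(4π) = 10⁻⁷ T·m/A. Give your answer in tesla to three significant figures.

On axis B = (μ₀/4π)·2m/r³.
B = 2·(10⁻⁷)·(0.0268) / (0.310)³ = 1.799×10⁻⁷ T.

B ≈ 1.80×10⁻⁷ T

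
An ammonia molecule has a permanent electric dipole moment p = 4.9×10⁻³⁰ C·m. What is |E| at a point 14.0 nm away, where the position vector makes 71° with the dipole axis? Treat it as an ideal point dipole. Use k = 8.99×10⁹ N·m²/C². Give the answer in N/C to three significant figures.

At angle θ the dipole field magnitude is E = (kp/r³)·√(1 + 3cos²θ).
kp/r³ = (8.99×10⁹)(4.90×10⁻³⁰) / (1.40×10⁻⁸)³ = 1.605×10⁴ N/C.
√(1 + 3cos²71°) = √(1 + 3·0.1060) = √1.3180 ≈ 1.1480.
E ≈ 1.605×10⁴ × 1.148 = 1.843×10⁴ N/C.

E ≈ 1.84×10⁴ N/C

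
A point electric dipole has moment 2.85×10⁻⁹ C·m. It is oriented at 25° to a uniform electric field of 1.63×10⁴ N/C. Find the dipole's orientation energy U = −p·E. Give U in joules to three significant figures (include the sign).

U = −p·E = −pE cosθ.
U = −(2.85×10⁻⁹)(1.63×10⁴)·cos25° = -4.210×10⁻⁵ J.

U ≈ -4.21×10⁻⁵ J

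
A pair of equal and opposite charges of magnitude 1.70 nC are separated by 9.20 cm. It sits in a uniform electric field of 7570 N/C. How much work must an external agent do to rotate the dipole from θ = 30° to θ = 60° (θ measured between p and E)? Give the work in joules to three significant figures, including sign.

Dipole moment p = qd = (1.70×10⁻⁹ C)(0.0920 m) = 1.564×10⁻¹⁰ C·m.
W_ext = ΔU = U(θ₂) − U(θ₁) = −pE cosθ₂ − (−pE cosθ₁) = pE(cosθ₁ − cosθ₂).
W = (1.564×10⁻¹⁰)(7570)·(cos30° − cos60°) = (1.184×10⁻⁶)·(+0.3660) = 4.334×10⁻⁷ J.

W ≈ 4.33×10⁻⁷ J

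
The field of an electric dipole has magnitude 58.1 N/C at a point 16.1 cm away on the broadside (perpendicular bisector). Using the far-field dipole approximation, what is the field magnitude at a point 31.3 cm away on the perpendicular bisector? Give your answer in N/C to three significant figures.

E ≈ 7.91 N/C

Dipole fields scale as 1/r³ in the far field; the geometry is the same at both points.
E₂ = E₁ · (r₁/r₂)³ = 58.1 · (16.1/31.3)³.
(r₁/r₂)³ = (0.5144)³ = 0.1361.
E₂ ≈ 7.907 N/C.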